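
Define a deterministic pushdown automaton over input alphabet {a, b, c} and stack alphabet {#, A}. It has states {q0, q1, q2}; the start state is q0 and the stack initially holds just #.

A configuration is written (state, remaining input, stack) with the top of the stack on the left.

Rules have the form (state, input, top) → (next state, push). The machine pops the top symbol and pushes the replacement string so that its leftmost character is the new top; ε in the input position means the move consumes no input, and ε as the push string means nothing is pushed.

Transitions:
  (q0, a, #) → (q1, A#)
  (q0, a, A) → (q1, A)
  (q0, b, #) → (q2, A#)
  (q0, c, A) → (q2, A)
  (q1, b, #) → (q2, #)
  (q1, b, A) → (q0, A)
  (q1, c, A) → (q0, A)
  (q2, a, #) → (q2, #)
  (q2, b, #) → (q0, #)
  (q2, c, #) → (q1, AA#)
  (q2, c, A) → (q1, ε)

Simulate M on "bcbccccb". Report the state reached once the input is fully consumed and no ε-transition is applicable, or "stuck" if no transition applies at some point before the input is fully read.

(q0, bcbccccb, #)
  read b, top #: go to q2, push A# → (q2, cbccccb, A#)
  read c, top A: go to q1, push ε → (q1, bccccb, #)
  read b, top #: go to q2, push # → (q2, ccccb, #)
  read c, top #: go to q1, push AA# → (q1, cccb, AA#)
  read c, top A: go to q0, push A → (q0, ccb, AA#)
  read c, top A: go to q2, push A → (q2, cb, AA#)
  read c, top A: go to q1, push ε → (q1, b, A#)
  read b, top A: go to q0, push A → (q0, ε, A#)
All input consumed; M is in state q0.

q0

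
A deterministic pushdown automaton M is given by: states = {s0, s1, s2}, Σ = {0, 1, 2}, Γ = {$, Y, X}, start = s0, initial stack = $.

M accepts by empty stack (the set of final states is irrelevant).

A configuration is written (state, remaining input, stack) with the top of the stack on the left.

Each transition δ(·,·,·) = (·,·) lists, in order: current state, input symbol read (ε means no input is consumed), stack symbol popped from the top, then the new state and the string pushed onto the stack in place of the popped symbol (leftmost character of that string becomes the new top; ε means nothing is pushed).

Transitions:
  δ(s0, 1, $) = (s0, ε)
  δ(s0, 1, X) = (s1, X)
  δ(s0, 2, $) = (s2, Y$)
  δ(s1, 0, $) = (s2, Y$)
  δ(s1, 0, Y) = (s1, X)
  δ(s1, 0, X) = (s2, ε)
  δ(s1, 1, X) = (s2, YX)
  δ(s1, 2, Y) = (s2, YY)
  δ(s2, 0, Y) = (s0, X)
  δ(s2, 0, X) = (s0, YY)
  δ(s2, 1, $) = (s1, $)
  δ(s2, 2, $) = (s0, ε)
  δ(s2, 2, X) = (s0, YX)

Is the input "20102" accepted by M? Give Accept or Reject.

(s0, 20102, $)
  read 2, top $: go to s2, push Y$ → (s2, 0102, Y$)
  read 0, top Y: go to s0, push X → (s0, 102, X$)
  read 1, top X: go to s1, push X → (s1, 02, X$)
  read 0, top X: go to s2, push ε → (s2, 2, $)
  read 2, top $: go to s0, push ε → (s0, ε, ε)
All input consumed and the stack is empty.

Accept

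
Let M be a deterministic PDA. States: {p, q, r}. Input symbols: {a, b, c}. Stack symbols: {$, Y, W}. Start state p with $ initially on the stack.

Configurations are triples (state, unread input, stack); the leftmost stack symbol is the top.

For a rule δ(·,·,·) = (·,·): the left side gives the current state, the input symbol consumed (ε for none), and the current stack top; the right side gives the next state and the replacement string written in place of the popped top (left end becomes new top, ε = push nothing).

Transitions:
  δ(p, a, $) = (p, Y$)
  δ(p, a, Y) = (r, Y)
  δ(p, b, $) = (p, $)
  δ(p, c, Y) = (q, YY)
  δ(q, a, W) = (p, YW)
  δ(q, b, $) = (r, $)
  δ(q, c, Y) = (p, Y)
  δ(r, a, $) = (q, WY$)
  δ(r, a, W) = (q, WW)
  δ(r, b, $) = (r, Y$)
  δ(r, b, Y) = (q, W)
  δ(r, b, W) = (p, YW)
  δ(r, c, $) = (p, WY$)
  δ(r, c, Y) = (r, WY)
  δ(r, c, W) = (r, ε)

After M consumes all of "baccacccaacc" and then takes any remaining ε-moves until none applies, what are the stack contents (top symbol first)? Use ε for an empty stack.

(p, baccacccaacc, $) ⊢ (p, accacccaacc, $) ⊢ (p, ccacccaacc, Y$) ⊢ (q, cacccaacc, YY$) ⊢ (p, acccaacc, YY$) ⊢ (r, cccaacc, YY$) ⊢ (r, ccaacc, WYY$) ⊢ (r, caacc, YY$) ⊢ (r, aacc, WYY$) ⊢ (q, acc, WWYY$) ⊢ (p, cc, YWWYY$) ⊢ (q, c, YYWWYY$) ⊢ (p, ε, YYWWYY$)
All input consumed in state p with stack YYWWYY$.

YYWWYY$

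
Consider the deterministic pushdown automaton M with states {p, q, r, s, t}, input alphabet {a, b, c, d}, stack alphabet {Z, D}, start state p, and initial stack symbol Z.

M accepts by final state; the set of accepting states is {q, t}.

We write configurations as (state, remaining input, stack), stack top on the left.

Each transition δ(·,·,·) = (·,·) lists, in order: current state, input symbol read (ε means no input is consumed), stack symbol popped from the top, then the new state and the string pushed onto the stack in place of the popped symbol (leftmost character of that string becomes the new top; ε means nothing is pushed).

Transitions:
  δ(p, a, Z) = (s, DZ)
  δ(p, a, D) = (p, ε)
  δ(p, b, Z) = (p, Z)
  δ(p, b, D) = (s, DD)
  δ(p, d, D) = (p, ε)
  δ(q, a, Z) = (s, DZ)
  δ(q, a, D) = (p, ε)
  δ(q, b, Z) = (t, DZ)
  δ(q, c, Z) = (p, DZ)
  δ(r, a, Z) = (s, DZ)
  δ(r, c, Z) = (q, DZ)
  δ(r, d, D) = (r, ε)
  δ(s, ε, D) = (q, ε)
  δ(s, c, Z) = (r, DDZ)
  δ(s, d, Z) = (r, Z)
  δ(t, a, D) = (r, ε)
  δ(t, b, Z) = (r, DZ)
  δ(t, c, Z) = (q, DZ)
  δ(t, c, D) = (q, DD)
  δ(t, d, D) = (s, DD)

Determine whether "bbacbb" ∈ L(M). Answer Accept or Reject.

Reject

(p, bbacbb, Z) ⊢ (p, bacbb, Z) ⊢ (p, acbb, Z) ⊢ (s, cbb, DZ) ⊢ (q, cbb, Z) ⊢ (p, bb, DZ) ⊢ (s, b, DDZ) ⊢ (q, b, DZ)
No transition applies at (q, b, DZ); input not fully consumed.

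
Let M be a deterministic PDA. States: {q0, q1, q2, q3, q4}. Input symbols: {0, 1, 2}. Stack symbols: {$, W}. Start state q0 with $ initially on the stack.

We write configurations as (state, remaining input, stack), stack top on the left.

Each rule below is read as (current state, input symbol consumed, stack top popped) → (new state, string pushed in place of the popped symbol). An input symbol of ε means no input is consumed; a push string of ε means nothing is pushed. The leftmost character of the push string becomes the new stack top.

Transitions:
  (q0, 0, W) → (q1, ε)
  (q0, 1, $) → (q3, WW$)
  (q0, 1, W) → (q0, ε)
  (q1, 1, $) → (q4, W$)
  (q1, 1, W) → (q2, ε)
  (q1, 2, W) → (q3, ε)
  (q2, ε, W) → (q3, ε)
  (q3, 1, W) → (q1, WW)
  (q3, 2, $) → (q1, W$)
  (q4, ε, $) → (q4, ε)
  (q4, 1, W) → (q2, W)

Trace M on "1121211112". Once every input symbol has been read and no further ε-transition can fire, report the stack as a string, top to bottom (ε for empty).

W$

(q0, 1121211112, $)
  read 1, top $: go to q3, push WW$ → (q3, 121211112, WW$)
  read 1, top W: go to q1, push WW → (q1, 21211112, WWW$)
  read 2, top W: go to q3, push ε → (q3, 1211112, WW$)
  read 1, top W: go to q1, push WW → (q1, 211112, WWW$)
  read 2, top W: go to q3, push ε → (q3, 11112, WW$)
  read 1, top W: go to q1, push WW → (q1, 1112, WWW$)
  read 1, top W: go to q2, push ε → (q2, 112, WW$)
  ε-move, top W: go to q3, push ε → (q3, 112, W$)
  read 1, top W: go to q1, push WW → (q1, 12, WW$)
  read 1, top W: go to q2, push ε → (q2, 2, W$)
  ε-move, top W: go to q3, push ε → (q3, 2, $)
  read 2, top $: go to q1, push W$ → (q1, ε, W$)
All input consumed in state q1 with stack W$.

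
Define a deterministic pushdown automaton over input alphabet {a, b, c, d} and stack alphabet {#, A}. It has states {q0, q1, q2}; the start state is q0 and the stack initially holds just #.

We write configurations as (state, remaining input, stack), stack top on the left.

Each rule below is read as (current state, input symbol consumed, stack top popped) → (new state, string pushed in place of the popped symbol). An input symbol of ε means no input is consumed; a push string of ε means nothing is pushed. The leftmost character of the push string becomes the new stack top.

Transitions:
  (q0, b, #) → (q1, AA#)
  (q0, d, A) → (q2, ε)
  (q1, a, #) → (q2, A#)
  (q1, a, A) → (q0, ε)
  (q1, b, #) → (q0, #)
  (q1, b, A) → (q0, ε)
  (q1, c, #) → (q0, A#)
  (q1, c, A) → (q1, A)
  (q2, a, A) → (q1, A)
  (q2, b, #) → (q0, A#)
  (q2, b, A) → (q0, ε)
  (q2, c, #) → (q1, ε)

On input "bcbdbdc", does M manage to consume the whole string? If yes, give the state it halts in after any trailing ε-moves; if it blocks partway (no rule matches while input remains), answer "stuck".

q1

(q0, bcbdbdc, #)
  read b, top #: go to q1, push AA# → (q1, cbdbdc, AA#)
  read c, top A: go to q1, push A → (q1, bdbdc, AA#)
  read b, top A: go to q0, push ε → (q0, dbdc, A#)
  read d, top A: go to q2, push ε → (q2, bdc, #)
  read b, top #: go to q0, push A# → (q0, dc, A#)
  read d, top A: go to q2, push ε → (q2, c, #)
  read c, top #: go to q1, push ε → (q1, ε, ε)
All input consumed; M is in state q1.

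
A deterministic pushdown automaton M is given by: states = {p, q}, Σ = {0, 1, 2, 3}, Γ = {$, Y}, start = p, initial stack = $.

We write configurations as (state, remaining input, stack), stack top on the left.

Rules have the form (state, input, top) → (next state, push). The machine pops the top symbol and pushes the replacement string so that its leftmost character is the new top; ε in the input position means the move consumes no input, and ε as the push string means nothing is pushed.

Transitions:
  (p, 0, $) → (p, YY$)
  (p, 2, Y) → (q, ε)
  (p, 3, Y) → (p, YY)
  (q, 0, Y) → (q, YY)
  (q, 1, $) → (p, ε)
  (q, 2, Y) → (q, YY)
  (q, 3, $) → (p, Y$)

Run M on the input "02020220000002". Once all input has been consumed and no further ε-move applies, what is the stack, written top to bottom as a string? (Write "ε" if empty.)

(p, 02020220000002, $)
  read 0, top $: go to p, push YY$ → (p, 2020220000002, YY$)
  read 2, top Y: go to q, push ε → (q, 020220000002, Y$)
  read 0, top Y: go to q, push YY → (q, 20220000002, YY$)
  read 2, top Y: go to q, push YY → (q, 0220000002, YYY$)
  read 0, top Y: go to q, push YY → (q, 220000002, YYYY$)
  read 2, top Y: go to q, push YY → (q, 20000002, YYYYY$)
  read 2, top Y: go to q, push YY → (q, 0000002, YYYYYY$)
  read 0, top Y: go to q, push YY → (q, 000002, YYYYYYY$)
  read 0, top Y: go to q, push YY → (q, 00002, YYYYYYYY$)
  read 0, top Y: go to q, push YY → (q, 0002, YYYYYYYYY$)
  read 0, top Y: go to q, push YY → (q, 002, YYYYYYYYYY$)
  read 0, top Y: go to q, push YY → (q, 02, YYYYYYYYYYY$)
  read 0, top Y: go to q, push YY → (q, 2, YYYYYYYYYYYY$)
  read 2, top Y: go to q, push YY → (q, ε, YYYYYYYYYYYYY$)
All input consumed in state q with stack YYYYYYYYYYYYY$.

YYYYYYYYYYYYY$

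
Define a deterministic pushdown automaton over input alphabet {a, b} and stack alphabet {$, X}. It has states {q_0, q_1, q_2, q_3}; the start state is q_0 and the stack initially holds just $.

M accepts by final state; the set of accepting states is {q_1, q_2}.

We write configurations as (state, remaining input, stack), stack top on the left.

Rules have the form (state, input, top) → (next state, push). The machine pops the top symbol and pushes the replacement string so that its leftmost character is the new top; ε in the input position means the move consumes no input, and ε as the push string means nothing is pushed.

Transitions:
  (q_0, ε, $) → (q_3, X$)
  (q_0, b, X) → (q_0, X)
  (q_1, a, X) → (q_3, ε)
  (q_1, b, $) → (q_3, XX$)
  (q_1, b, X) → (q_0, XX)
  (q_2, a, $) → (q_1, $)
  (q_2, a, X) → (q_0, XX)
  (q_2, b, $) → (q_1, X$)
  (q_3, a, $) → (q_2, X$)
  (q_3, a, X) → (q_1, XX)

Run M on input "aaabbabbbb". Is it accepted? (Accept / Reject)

(q_0, aaabbabbbb, $)
  ε-move, top $: go to q_3, push X$ → (q_3, aaabbabbbb, X$)
  read a, top X: go to q_1, push XX → (q_1, aabbabbbb, XX$)
  read a, top X: go to q_3, push ε → (q_3, abbabbbb, X$)
  read a, top X: go to q_1, push XX → (q_1, bbabbbb, XX$)
  read b, top X: go to q_0, push XX → (q_0, babbbb, XXX$)
  read b, top X: go to q_0, push X → (q_0, abbbb, XXX$)
No transition applies at (q_0, abbbb, XXX$); input not fully consumed.

Reject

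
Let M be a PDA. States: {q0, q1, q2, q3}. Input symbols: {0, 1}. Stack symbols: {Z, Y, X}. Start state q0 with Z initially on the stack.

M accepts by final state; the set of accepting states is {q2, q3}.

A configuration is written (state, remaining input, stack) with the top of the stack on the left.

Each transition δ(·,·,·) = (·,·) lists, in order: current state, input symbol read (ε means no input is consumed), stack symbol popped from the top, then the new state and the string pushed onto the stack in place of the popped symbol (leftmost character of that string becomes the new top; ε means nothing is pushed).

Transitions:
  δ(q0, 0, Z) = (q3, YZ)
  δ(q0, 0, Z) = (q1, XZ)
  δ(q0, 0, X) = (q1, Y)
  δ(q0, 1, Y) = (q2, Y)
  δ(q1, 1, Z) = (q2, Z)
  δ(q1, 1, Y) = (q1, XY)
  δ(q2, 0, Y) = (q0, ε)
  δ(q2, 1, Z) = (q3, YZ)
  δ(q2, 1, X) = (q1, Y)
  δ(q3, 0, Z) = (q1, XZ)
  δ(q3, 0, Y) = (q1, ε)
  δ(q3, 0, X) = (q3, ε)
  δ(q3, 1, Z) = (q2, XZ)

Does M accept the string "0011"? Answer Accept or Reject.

One accepting computation: (q0, 0011, Z) ⊢ (q3, 011, YZ) ⊢ (q1, 11, Z) ⊢ (q2, 1, Z) ⊢ (q3, ε, YZ)
All input consumed and state q3 ∈ F.

Accept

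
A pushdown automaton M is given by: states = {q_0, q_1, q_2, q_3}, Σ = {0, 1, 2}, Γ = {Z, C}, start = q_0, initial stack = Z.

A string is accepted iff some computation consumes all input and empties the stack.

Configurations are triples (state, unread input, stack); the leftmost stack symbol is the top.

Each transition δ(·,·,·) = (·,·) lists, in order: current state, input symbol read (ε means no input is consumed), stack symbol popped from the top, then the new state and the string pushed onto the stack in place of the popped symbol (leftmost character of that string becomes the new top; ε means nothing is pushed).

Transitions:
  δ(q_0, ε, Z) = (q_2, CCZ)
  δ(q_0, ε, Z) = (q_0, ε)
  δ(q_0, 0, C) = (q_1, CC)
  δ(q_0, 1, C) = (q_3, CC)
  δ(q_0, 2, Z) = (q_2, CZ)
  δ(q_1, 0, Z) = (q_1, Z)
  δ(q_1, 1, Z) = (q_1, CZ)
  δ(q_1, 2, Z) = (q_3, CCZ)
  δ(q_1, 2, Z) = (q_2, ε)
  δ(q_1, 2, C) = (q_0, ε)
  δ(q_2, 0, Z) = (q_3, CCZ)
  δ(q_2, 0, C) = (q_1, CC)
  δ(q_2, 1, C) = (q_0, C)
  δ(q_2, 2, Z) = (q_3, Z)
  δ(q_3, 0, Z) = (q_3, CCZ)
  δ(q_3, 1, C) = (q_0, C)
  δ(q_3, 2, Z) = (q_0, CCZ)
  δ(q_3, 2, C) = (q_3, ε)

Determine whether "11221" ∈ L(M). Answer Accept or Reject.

No computation consumes all input and empties the stack.

Reject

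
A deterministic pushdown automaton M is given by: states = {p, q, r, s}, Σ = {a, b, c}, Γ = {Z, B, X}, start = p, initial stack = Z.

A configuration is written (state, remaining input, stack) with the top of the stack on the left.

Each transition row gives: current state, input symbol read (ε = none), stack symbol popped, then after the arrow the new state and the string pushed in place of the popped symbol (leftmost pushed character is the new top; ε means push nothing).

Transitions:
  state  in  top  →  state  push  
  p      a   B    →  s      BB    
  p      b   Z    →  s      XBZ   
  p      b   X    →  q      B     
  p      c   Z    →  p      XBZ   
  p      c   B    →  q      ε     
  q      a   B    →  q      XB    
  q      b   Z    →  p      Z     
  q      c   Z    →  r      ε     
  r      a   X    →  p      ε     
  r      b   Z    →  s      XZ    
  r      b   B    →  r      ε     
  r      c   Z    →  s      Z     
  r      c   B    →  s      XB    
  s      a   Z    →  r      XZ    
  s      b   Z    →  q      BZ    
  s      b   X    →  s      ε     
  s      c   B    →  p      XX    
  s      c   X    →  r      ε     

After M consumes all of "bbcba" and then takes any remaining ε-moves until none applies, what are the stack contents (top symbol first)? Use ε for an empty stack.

XBXZ

(p, bbcba, Z)
  read b, top Z: go to s, push XBZ → (s, bcba, XBZ)
  read b, top X: go to s, push ε → (s, cba, BZ)
  read c, top B: go to p, push XX → (p, ba, XXZ)
  read b, top X: go to q, push B → (q, a, BXZ)
  read a, top B: go to q, push XB → (q, ε, XBXZ)
All input consumed in state q with stack XBXZ.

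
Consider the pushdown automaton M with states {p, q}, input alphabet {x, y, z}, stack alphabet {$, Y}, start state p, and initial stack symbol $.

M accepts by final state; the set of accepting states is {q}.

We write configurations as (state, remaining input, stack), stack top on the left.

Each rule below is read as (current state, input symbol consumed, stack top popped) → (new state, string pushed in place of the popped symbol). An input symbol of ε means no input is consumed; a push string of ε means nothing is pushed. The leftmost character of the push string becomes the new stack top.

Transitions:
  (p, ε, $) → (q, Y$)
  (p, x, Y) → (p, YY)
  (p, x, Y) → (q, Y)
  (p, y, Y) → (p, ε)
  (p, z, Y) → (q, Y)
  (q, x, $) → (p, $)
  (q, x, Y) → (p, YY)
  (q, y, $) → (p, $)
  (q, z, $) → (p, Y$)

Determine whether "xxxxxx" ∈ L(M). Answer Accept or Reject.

Accept

One accepting computation: (p, xxxxxx, $) ⊢ (q, xxxxxx, Y$) ⊢ (p, xxxxx, YY$) ⊢ (p, xxxx, YYY$) ⊢ (p, xxx, YYYY$) ⊢ (p, xx, YYYYY$) ⊢ (p, x, YYYYYY$) ⊢ (q, ε, YYYYYY$)
All input consumed and state q ∈ F.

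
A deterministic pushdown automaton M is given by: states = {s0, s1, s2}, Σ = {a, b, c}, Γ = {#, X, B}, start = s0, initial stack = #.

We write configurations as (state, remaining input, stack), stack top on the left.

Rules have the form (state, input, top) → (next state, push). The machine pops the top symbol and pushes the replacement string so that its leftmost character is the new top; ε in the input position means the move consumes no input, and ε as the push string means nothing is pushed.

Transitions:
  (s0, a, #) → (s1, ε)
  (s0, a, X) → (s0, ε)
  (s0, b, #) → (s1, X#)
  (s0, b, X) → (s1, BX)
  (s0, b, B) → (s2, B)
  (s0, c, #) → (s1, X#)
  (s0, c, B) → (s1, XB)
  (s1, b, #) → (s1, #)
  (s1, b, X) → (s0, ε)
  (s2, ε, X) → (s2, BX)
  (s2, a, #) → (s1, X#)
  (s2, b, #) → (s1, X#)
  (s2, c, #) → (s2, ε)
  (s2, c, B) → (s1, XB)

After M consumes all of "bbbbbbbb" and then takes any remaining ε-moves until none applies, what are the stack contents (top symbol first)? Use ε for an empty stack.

#

(s0, bbbbbbbb, #)
  read b, top #: go to s1, push X# → (s1, bbbbbbb, X#)
  read b, top X: go to s0, push ε → (s0, bbbbbb, #)
  read b, top #: go to s1, push X# → (s1, bbbbb, X#)
  read b, top X: go to s0, push ε → (s0, bbbb, #)
  read b, top #: go to s1, push X# → (s1, bbb, X#)
  read b, top X: go to s0, push ε → (s0, bb, #)
  read b, top #: go to s1, push X# → (s1, b, X#)
  read b, top X: go to s0, push ε → (s0, ε, #)
All input consumed in state s0 with stack #.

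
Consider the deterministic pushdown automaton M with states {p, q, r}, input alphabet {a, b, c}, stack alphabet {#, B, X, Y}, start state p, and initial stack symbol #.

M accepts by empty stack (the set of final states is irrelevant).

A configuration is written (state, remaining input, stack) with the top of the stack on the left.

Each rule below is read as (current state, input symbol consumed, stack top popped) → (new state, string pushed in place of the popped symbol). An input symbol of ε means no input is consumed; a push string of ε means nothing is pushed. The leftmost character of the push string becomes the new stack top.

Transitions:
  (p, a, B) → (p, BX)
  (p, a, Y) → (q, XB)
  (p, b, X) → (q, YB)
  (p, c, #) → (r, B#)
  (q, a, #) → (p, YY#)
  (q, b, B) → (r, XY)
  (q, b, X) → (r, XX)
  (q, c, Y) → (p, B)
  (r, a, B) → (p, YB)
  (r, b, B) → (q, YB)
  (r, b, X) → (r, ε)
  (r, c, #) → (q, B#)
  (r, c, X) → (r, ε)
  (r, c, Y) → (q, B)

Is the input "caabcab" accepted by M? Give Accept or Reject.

Reject

(p, caabcab, #) ⊢ (r, aabcab, B#) ⊢ (p, abcab, YB#) ⊢ (q, bcab, XBB#) ⊢ (r, cab, XXBB#) ⊢ (r, ab, XBB#)
No transition applies at (r, ab, XBB#); input not fully consumed.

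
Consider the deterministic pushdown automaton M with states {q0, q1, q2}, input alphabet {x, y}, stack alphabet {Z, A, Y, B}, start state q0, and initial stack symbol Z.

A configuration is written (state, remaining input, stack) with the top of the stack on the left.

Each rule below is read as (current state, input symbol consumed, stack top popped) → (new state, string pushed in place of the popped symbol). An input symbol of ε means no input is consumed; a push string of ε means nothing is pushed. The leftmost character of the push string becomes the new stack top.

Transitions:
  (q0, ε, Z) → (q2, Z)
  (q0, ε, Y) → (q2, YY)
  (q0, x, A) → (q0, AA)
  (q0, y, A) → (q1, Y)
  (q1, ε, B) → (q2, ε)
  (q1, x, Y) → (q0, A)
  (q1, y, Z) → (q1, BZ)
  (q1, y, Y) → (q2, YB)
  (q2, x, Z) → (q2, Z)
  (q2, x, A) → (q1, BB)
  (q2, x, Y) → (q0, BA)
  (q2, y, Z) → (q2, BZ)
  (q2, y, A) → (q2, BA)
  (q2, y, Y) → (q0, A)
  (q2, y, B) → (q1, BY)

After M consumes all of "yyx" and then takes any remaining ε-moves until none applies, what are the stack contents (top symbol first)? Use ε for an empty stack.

(q0, yyx, Z)
  ε-move, top Z: go to q2, push Z → (q2, yyx, Z)
  read y, top Z: go to q2, push BZ → (q2, yx, BZ)
  read y, top B: go to q1, push BY → (q1, x, BYZ)
  ε-move, top B: go to q2, push ε → (q2, x, YZ)
  read x, top Y: go to q0, push BA → (q0, ε, BAZ)
All input consumed in state q0 with stack BAZ.

BAZ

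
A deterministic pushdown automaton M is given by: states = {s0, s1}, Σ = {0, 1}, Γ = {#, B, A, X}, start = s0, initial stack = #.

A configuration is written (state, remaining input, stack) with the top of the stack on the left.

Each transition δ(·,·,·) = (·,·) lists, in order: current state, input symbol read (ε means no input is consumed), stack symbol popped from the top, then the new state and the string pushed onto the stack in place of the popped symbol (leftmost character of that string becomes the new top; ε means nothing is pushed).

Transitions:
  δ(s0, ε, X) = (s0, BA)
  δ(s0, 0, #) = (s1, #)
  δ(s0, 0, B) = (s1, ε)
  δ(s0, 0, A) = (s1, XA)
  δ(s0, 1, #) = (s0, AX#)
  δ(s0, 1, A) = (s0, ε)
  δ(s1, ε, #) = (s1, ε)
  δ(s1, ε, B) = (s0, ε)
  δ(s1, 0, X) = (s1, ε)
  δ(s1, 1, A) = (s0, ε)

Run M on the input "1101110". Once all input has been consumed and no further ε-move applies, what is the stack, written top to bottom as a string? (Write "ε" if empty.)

A#

(s0, 1101110, #)
  read 1, top #: go to s0, push AX# → (s0, 101110, AX#)
  read 1, top A: go to s0, push ε → (s0, 01110, X#)
  ε-move, top X: go to s0, push BA → (s0, 01110, BA#)
  read 0, top B: go to s1, push ε → (s1, 1110, A#)
  read 1, top A: go to s0, push ε → (s0, 110, #)
  read 1, top #: go to s0, push AX# → (s0, 10, AX#)
  read 1, top A: go to s0, push ε → (s0, 0, X#)
  ε-move, top X: go to s0, push BA → (s0, 0, BA#)
  read 0, top B: go to s1, push ε → (s1, ε, A#)
All input consumed in state s1 with stack A#.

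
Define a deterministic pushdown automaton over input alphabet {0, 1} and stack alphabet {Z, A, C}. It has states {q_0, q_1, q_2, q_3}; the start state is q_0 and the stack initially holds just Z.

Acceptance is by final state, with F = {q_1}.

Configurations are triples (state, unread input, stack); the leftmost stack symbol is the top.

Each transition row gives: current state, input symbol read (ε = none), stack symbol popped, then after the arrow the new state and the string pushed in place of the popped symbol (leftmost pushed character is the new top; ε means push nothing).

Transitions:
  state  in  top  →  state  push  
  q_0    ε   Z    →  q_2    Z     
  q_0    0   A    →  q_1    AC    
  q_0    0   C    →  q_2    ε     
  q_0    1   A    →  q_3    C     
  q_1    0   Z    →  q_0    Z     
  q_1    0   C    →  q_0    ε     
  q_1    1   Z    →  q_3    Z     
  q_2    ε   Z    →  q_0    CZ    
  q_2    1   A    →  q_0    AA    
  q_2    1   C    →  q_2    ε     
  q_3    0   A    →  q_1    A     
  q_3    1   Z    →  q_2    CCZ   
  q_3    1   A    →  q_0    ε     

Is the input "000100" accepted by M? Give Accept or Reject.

Reject

(q_0, 000100, Z)
  ε-move, top Z: go to q_2, push Z → (q_2, 000100, Z)
  ε-move, top Z: go to q_0, push CZ → (q_0, 000100, CZ)
  read 0, top C: go to q_2, push ε → (q_2, 00100, Z)
  ε-move, top Z: go to q_0, push CZ → (q_0, 00100, CZ)
  read 0, top C: go to q_2, push ε → (q_2, 0100, Z)
  ε-move, top Z: go to q_0, push CZ → (q_0, 0100, CZ)
  read 0, top C: go to q_2, push ε → (q_2, 100, Z)
  ε-move, top Z: go to q_0, push CZ → (q_0, 100, CZ)
No transition applies at (q_0, 100, CZ); input not fully consumed.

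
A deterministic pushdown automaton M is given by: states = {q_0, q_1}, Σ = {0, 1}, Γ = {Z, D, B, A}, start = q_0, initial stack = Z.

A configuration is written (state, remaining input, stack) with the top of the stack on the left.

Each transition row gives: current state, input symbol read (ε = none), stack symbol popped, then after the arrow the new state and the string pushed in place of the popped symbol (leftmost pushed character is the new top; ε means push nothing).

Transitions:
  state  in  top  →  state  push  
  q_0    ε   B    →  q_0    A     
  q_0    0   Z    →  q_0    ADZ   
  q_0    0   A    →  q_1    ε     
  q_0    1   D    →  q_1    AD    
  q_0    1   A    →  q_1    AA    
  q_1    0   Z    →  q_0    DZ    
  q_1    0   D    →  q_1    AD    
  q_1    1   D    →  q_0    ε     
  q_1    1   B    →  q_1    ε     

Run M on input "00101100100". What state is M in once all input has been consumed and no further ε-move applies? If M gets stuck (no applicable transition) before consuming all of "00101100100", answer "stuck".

(q_0, 00101100100, Z)
  read 0, top Z: go to q_0, push ADZ → (q_0, 0101100100, ADZ)
  read 0, top A: go to q_1, push ε → (q_1, 101100100, DZ)
  read 1, top D: go to q_0, push ε → (q_0, 01100100, Z)
  read 0, top Z: go to q_0, push ADZ → (q_0, 1100100, ADZ)
  read 1, top A: go to q_1, push AA → (q_1, 100100, AADZ)
No transition for (q_1, 1, top A); M blocks with input 100100 remaining.

stuck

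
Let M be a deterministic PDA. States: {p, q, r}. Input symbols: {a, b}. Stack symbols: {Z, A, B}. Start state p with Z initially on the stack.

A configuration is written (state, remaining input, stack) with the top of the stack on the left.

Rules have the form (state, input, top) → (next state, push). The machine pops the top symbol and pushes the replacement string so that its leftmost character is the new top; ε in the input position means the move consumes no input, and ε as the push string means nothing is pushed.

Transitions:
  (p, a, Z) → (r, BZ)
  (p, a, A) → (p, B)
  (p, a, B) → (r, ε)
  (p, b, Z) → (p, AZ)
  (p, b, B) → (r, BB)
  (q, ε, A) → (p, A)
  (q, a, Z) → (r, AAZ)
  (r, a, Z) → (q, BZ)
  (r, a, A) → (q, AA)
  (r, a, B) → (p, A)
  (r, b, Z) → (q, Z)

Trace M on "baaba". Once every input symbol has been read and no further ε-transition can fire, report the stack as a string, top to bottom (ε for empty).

(p, baaba, Z)
  read b, top Z: go to p, push AZ → (p, aaba, AZ)
  read a, top A: go to p, push B → (p, aba, BZ)
  read a, top B: go to r, push ε → (r, ba, Z)
  read b, top Z: go to q, push Z → (q, a, Z)
  read a, top Z: go to r, push AAZ → (r, ε, AAZ)
All input consumed in state r with stack AAZ.

AAZ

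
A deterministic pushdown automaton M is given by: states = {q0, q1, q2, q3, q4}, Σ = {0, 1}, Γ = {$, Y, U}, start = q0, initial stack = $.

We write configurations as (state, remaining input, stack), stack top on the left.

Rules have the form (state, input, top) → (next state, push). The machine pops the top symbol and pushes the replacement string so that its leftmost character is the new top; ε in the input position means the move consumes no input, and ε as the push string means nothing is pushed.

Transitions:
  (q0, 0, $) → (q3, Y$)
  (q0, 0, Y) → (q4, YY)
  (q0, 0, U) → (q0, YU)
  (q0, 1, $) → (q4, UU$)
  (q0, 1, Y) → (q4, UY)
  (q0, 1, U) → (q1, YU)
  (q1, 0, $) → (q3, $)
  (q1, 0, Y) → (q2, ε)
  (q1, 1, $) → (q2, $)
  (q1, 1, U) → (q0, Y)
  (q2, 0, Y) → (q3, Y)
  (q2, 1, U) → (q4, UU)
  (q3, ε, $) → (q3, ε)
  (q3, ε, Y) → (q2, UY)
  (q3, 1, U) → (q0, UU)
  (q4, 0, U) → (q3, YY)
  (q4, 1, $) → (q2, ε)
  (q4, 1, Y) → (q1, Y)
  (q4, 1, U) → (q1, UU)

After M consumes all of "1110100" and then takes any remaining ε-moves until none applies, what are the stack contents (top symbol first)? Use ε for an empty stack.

(q0, 1110100, $)
  read 1, top $: go to q4, push UU$ → (q4, 110100, UU$)
  read 1, top U: go to q1, push UU → (q1, 10100, UUU$)
  read 1, top U: go to q0, push Y → (q0, 0100, YUU$)
  read 0, top Y: go to q4, push YY → (q4, 100, YYUU$)
  read 1, top Y: go to q1, push Y → (q1, 00, YYUU$)
  read 0, top Y: go to q2, push ε → (q2, 0, YUU$)
  read 0, top Y: go to q3, push Y → (q3, ε, YUU$)
  ε-move, top Y: go to q2, push UY → (q2, ε, UYUU$)
All input consumed in state q2 with stack UYUU$.

UYUU$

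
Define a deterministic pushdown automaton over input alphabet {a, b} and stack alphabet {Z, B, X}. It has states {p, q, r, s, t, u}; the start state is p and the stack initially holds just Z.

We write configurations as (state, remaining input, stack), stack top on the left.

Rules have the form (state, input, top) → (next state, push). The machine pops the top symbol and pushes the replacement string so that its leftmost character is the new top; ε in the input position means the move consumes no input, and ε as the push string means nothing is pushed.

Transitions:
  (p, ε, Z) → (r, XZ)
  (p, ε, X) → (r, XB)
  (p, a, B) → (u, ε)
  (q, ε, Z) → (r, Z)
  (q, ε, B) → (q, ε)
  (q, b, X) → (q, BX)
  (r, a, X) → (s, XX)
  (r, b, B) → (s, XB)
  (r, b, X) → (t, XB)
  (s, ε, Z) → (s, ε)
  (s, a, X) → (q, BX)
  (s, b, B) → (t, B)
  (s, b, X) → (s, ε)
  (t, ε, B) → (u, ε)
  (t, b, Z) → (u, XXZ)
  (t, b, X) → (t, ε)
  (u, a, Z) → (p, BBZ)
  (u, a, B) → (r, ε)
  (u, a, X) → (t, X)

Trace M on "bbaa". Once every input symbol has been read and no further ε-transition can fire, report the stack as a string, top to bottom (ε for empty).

BZ

(p, bbaa, Z)
  ε-move, top Z: go to r, push XZ → (r, bbaa, XZ)
  read b, top X: go to t, push XB → (t, baa, XBZ)
  read b, top X: go to t, push ε → (t, aa, BZ)
  ε-move, top B: go to u, push ε → (u, aa, Z)
  read a, top Z: go to p, push BBZ → (p, a, BBZ)
  read a, top B: go to u, push ε → (u, ε, BZ)
All input consumed in state u with stack BZ.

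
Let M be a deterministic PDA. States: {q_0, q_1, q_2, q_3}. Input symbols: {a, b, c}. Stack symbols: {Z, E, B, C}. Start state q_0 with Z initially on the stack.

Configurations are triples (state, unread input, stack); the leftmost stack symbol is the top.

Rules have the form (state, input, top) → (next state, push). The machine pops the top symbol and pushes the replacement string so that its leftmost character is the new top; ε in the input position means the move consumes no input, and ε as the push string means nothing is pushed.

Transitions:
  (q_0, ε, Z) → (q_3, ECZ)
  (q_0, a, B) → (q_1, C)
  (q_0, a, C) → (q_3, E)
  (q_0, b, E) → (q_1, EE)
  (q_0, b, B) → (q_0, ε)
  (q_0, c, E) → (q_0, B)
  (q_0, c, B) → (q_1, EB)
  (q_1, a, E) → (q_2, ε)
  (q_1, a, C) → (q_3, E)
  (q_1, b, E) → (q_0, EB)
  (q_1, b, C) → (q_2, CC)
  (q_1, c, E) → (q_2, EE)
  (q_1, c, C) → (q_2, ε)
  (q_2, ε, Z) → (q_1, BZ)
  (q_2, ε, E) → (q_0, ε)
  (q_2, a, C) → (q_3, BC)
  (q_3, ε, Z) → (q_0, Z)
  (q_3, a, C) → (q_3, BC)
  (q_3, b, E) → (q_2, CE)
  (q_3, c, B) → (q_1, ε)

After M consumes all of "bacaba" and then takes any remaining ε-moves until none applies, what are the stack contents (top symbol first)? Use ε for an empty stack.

(q_0, bacaba, Z)
  ε-move, top Z: go to q_3, push ECZ → (q_3, bacaba, ECZ)
  read b, top E: go to q_2, push CE → (q_2, acaba, CECZ)
  read a, top C: go to q_3, push BC → (q_3, caba, BCECZ)
  read c, top B: go to q_1, push ε → (q_1, aba, CECZ)
  read a, top C: go to q_3, push E → (q_3, ba, EECZ)
  read b, top E: go to q_2, push CE → (q_2, a, CEECZ)
  read a, top C: go to q_3, push BC → (q_3, ε, BCEECZ)
All input consumed in state q_3 with stack BCEECZ.

BCEECZ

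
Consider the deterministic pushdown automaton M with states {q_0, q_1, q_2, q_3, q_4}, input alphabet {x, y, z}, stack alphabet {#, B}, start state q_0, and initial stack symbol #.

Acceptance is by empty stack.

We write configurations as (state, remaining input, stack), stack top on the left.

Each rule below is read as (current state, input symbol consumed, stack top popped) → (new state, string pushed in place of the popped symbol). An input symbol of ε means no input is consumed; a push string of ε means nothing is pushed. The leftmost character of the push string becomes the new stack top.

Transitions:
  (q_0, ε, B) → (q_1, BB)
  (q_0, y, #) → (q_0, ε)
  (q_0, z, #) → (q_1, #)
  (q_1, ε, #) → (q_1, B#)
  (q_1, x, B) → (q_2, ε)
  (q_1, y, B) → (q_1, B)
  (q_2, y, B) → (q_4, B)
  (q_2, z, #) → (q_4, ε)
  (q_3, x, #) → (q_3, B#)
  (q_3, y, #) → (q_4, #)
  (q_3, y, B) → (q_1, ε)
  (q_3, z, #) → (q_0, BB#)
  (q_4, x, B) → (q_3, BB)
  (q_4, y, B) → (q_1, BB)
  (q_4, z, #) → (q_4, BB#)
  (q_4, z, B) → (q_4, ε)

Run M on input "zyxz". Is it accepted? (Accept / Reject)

(q_0, zyxz, #)
  read z, top #: go to q_1, push # → (q_1, yxz, #)
  ε-move, top #: go to q_1, push B# → (q_1, yxz, B#)
  read y, top B: go to q_1, push B → (q_1, xz, B#)
  read x, top B: go to q_2, push ε → (q_2, z, #)
  read z, top #: go to q_4, push ε → (q_4, ε, ε)
All input consumed and the stack is empty.

Accept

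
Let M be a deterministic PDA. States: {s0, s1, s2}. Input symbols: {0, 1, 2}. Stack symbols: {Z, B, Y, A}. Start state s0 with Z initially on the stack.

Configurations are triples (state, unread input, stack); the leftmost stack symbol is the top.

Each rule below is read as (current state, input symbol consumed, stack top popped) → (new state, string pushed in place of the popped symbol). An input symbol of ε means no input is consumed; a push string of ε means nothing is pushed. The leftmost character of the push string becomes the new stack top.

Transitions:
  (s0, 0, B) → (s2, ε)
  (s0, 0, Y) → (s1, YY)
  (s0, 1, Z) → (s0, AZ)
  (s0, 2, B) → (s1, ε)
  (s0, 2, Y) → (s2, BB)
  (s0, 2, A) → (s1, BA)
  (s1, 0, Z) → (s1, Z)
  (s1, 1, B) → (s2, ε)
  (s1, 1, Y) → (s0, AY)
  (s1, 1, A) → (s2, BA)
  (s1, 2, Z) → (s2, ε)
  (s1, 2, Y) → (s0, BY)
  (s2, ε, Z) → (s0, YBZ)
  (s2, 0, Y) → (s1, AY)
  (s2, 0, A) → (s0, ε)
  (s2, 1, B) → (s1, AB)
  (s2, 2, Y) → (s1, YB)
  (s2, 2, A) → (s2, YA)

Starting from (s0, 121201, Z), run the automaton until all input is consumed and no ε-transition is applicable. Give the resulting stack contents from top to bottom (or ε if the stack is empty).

BAYAZ

(s0, 121201, Z)
  read 1, top Z: go to s0, push AZ → (s0, 21201, AZ)
  read 2, top A: go to s1, push BA → (s1, 1201, BAZ)
  read 1, top B: go to s2, push ε → (s2, 201, AZ)
  read 2, top A: go to s2, push YA → (s2, 01, YAZ)
  read 0, top Y: go to s1, push AY → (s1, 1, AYAZ)
  read 1, top A: go to s2, push BA → (s2, ε, BAYAZ)
All input consumed in state s2 with stack BAYAZ.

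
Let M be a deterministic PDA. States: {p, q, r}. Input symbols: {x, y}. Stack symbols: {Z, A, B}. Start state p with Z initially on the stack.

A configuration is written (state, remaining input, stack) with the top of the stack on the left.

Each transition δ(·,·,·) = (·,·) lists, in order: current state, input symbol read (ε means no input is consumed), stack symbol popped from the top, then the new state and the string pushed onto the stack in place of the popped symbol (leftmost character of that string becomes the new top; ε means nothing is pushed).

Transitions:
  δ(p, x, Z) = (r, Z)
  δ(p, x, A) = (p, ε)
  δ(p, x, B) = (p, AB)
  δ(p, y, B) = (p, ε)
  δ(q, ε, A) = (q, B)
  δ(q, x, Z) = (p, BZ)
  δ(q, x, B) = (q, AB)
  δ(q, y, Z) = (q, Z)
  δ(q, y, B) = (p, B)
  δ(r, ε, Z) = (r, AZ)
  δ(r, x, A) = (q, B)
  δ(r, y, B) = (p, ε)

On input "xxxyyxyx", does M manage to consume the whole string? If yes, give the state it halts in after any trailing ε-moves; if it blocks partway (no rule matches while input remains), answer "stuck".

(p, xxxyyxyx, Z)
  read x, top Z: go to r, push Z → (r, xxyyxyx, Z)
  ε-move, top Z: go to r, push AZ → (r, xxyyxyx, AZ)
  read x, top A: go to q, push B → (q, xyyxyx, BZ)
  read x, top B: go to q, push AB → (q, yyxyx, ABZ)
  ε-move, top A: go to q, push B → (q, yyxyx, BBZ)
  read y, top B: go to p, push B → (p, yxyx, BBZ)
  read y, top B: go to p, push ε → (p, xyx, BZ)
  read x, top B: go to p, push AB → (p, yx, ABZ)
No transition for (p, y, top A); M blocks with input yx remaining.

stuck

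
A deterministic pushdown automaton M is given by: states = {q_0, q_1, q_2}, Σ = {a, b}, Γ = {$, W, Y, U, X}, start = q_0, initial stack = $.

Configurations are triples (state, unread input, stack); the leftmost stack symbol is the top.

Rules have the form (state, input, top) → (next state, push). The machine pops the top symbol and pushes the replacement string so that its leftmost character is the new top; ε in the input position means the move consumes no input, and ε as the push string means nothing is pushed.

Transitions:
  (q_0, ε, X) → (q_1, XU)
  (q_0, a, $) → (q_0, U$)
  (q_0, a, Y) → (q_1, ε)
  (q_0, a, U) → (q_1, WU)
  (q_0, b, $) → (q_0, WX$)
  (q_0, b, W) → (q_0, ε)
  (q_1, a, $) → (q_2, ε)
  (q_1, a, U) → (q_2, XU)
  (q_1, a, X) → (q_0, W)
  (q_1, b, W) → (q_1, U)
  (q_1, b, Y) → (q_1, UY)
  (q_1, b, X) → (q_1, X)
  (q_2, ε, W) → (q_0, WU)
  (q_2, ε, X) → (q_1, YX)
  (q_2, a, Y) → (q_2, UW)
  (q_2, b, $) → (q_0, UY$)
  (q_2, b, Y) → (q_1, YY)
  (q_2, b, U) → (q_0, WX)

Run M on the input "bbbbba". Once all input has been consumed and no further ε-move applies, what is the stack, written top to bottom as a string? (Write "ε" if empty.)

WU$

(q_0, bbbbba, $)
  read b, top $: go to q_0, push WX$ → (q_0, bbbba, WX$)
  read b, top W: go to q_0, push ε → (q_0, bbba, X$)
  ε-move, top X: go to q_1, push XU → (q_1, bbba, XU$)
  read b, top X: go to q_1, push X → (q_1, bba, XU$)
  read b, top X: go to q_1, push X → (q_1, ba, XU$)
  read b, top X: go to q_1, push X → (q_1, a, XU$)
  read a, top X: go to q_0, push W → (q_0, ε, WU$)
All input consumed in state q_0 with stack WU$.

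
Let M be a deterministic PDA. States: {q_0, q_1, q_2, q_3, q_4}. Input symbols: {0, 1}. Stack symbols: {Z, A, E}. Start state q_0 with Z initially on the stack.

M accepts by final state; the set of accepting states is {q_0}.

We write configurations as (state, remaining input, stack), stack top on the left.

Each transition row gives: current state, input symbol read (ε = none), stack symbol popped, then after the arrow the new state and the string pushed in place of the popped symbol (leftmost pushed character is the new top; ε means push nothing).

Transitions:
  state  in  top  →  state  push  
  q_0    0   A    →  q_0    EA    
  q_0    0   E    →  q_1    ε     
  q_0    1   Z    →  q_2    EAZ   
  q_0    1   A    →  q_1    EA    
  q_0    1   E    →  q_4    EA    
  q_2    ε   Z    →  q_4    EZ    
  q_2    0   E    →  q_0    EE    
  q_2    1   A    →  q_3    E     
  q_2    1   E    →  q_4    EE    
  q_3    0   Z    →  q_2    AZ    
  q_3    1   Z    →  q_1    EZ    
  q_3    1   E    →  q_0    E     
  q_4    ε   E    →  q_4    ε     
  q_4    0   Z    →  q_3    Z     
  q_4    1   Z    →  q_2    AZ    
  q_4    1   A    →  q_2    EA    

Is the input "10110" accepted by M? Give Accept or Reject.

(q_0, 10110, Z)
  read 1, top Z: go to q_2, push EAZ → (q_2, 0110, EAZ)
  read 0, top E: go to q_0, push EE → (q_0, 110, EEAZ)
  read 1, top E: go to q_4, push EA → (q_4, 10, EAEAZ)
  ε-move, top E: go to q_4, push ε → (q_4, 10, AEAZ)
  read 1, top A: go to q_2, push EA → (q_2, 0, EAEAZ)
  read 0, top E: go to q_0, push EE → (q_0, ε, EEAEAZ)
All input consumed; state q_0 ∈ F.

Accept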